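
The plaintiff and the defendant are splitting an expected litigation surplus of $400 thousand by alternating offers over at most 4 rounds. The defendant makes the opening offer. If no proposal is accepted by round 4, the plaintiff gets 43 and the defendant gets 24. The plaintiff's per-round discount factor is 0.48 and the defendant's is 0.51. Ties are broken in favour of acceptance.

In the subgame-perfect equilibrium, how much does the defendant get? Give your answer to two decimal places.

261.74

Round 4 (the plaintiff proposes): the defendant gets 24 if talks fail, so the plaintiff offers 24 and keeps 376.
Round 3 (the defendant proposes): the plaintiff can get 376 next round, worth 0.48 × 376 = 180.48 now, so the defendant offers 180.48, keeping 219.52.
Round 2 (the plaintiff proposes): the defendant can get 219.52 next round, worth 0.51 × 219.52 = 111.9552 now. The plaintiff offers 111.9552 and keeps 400 − 111.9552 = 288.0448.
Round 1 (the defendant proposes): the plaintiff can get 288.0448 next round, worth 0.48 × 288.0448 = 138.261504 now. The defendant offers 138.261504 and keeps 400 − 138.261504 = 261.738496.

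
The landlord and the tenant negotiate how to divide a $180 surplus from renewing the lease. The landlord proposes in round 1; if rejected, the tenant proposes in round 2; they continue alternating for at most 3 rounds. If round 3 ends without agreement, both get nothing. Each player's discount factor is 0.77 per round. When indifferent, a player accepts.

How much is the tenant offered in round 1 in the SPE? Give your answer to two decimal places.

Round 3 (the landlord proposes): rejection yields 0 for the tenant; the landlord offers 0 and keeps 180.
Round 2 (the tenant proposes): the landlord can get 180 next round, worth 0.77 × 180 = 138.6 now; the tenant offers that and keeps 41.4.
Round 1 (the landlord proposes): the tenant can get 41.4 next round, worth 0.77 × 41.4 = 31.878 now, so the landlord offers 31.878, keeping 148.122.

31.88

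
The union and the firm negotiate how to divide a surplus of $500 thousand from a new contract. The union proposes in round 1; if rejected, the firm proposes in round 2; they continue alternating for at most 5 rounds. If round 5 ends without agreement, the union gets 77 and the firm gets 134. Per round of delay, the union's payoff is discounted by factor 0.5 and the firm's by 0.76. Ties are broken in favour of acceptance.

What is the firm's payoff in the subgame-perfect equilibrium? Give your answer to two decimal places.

281.55

Round 5 (the union proposes): the firm gets 134 if talks fail, so the union offers 134 and keeps 366.
Round 4 (the firm proposes): the union can get 366 next round, worth 0.5 × 366 = 183 now, so the firm offers 183, keeping 317.
Round 3 (the union proposes): the firm can get 317 next round, worth 0.76 × 317 = 240.92 now, so the union offers 240.92, keeping 259.08.
Round 2 (the firm proposes): the union can get 259.08 next round, worth 0.5 × 259.08 = 129.54 now, so the firm offers 129.54, keeping 370.46.
Round 1 (the union proposes): the firm can get 370.46 next round, worth 0.76 × 370.46 = 281.5496 now. The union offers 281.5496 and keeps 500 − 281.5496 = 218.4504.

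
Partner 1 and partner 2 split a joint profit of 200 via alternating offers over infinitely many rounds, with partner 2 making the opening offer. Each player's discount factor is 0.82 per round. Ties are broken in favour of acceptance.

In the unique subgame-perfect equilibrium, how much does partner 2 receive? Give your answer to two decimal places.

109.89

Let x be partner 2's share when partner 2 proposes and y be partner 1's share when partner 1 proposes.
Partner 1 accepts iff offered ≥ 0.82·y, so x = 200 − 0.82y. Symmetrically y = 200 − 0.82x.
Substituting: x = 200 − 0.82(200 − 0.82x), giving x(1 − 0.82·0.82) = 200(1 − 0.82).
So x = 200 × 0.18 / 0.3276 ≈ 109.8901, and partner 1 receives 200 − x ≈ 90.1099.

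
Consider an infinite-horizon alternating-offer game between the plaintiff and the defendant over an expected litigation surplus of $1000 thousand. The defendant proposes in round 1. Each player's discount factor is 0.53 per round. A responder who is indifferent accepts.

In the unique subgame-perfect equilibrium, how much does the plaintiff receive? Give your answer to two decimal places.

In a stationary SPE each proposer offers the other exactly their discounted continuation value.
If the defendant keeps x when proposing and the plaintiff keeps y when proposing, then x = 1000 − 0.53y and y = 1000 − 0.53x.
Solving: x = 1000(1 − 0.53) / (1 − 0.53·0.53) = 470 / 0.7191 ≈ 653.5948.
The plaintiff gets 1000 − 653.5948 ≈ 346.4052.

346.41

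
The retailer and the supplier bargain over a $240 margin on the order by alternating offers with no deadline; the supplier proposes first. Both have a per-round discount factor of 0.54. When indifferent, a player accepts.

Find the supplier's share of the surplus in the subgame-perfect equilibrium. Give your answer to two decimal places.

155.84

When the supplier proposes, the retailer accepts any offer worth at least 0.54 times what the retailer would get by proposing next round; and vice versa.
This gives x = 240 − 0.54y and y = 240 − 0.54x, where x and y are each side's share when it proposes.
Hence (1 − 0.54·0.54)x = 240(1 − 0.54), i.e. 0.7084·x = 110.4.
x ≈ 155.8442; the retailer's share is 240 − x ≈ 84.1558.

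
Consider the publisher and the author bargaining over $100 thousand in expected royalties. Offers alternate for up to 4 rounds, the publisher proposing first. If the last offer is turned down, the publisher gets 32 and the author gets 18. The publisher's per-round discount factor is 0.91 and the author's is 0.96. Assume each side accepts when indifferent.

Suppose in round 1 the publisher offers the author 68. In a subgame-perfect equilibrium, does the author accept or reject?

Accept

Work out the author's continuation value if the offer is rejected.
Round 4 (the author proposes): the publisher gets 32 if talks fail, so the author offers 32 and keeps 68.
Round 3 (the publisher proposes): the author can get 68 next round, worth 0.96 × 68 = 65.28 now, so the publisher offers 65.28, keeping 34.72.
Round 2 (the author proposes): the publisher can get 34.72 next round, worth 0.91 × 34.72 = 31.5952 now, so the author offers 31.5952, keeping 68.4048.
So by rejecting in round 1, the author gets 68.4048 next round, worth 0.96 × 68.4048 = 65.668608 now.
Offer 68 ≥ 65.668608, so the author accepts.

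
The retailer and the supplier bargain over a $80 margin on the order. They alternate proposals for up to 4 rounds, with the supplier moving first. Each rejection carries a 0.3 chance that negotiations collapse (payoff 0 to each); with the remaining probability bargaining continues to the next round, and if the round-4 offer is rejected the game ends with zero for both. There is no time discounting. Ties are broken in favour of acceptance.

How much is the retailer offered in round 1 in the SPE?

By backward induction:
Round 4 (the retailer proposes): the supplier will accept anything ≥ 0, so the retailer offers 0 and keeps 80.
Round 3 (the supplier proposes): rejecting gives the retailer an expected 0.7 × 80 = 56; the supplier offers that and keeps 24.
Round 2 (the retailer proposes): rejecting gives the supplier an expected 0.7 × 24 = 16.8. The retailer offers 16.8 and keeps 80 − 16.8 = 63.2.
Round 1 (the supplier proposes): rejecting gives the retailer an expected 0.7 × 63.2 = 44.24, so the supplier offers 44.24, keeping 35.76.

44.24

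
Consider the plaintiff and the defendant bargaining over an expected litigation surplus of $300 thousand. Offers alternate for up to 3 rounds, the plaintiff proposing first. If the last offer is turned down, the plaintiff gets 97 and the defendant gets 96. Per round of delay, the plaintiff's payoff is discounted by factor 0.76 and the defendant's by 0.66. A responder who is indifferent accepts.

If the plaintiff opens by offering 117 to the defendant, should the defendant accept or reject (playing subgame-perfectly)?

Accept

Work out the defendant's continuation value if the offer is rejected.
Round 3 (the plaintiff proposes): the defendant gets 96 if talks fail, so the plaintiff offers 96 and keeps 204.
Round 2 (the defendant proposes): the plaintiff can get 204 next round, worth 0.76 × 204 = 155.04 now. The defendant offers 155.04 and keeps 300 − 155.04 = 144.96.
So by rejecting in round 1, the defendant gets 144.96 next round, worth 0.66 × 144.96 = 95.6736 now.
Offer 117 ≥ 95.6736, so the defendant accepts.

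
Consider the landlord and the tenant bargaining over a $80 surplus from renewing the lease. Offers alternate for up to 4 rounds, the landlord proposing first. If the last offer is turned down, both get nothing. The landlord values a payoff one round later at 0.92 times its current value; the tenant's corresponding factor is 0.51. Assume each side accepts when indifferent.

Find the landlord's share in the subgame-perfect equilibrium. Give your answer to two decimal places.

By backward induction:
Round 4 (the tenant proposes): the landlord will accept anything ≥ 0, so the tenant offers 0 and keeps 80.
Round 3 (the landlord proposes): the tenant can get 80 next round, worth 0.51 × 80 = 40.8 now; the landlord offers that and keeps 39.2.
Round 2 (the tenant proposes): the landlord can get 39.2 next round, worth 0.92 × 39.2 = 36.064 now, so the tenant offers 36.064, keeping 43.936.
Round 1 (the landlord proposes): the tenant can get 43.936 next round, worth 0.51 × 43.936 = 22.40736 now; the landlord offers that and keeps 57.59264.

57.59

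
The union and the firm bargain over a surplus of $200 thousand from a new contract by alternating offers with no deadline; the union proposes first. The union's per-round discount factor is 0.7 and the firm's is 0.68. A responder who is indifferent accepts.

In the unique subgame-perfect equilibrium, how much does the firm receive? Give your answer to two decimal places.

When the union proposes, the firm accepts any offer worth at least 0.68 times what the firm would get by proposing next round; and vice versa.
This gives x = 200 − 0.68y and y = 200 − 0.7x, where x and y are each side's share when it proposes.
Hence (1 − 0.68·0.7)x = 200(1 − 0.68), i.e. 0.524·x = 64.
x ≈ 122.1374; the firm's share is 200 − x ≈ 77.8626.

77.86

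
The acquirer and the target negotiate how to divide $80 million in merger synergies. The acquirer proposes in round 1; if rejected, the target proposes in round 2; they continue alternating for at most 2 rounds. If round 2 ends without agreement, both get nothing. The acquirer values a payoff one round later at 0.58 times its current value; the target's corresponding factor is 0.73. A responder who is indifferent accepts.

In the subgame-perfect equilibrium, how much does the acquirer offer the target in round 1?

Round 2 (the target proposes): the acquirer will accept anything ≥ 0, so the target offers 0 and keeps 80.
Round 1 (the acquirer proposes): the target can get 80 next round, worth 0.73 × 80 = 58.4 now. The acquirer offers 58.4 and keeps 80 − 58.4 = 21.6.

58.4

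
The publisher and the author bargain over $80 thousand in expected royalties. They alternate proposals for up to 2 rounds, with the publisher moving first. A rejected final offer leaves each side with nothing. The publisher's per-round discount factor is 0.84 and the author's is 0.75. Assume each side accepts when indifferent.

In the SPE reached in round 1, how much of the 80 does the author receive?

By backward induction:
Round 2 (the author proposes): the publisher will accept anything ≥ 0, so the author offers 0 and keeps 80.
Round 1 (the publisher proposes): the author can get 80 next round, worth 0.75 × 80 = 60 now. The publisher offers 60 and keeps 80 − 60 = 20.

60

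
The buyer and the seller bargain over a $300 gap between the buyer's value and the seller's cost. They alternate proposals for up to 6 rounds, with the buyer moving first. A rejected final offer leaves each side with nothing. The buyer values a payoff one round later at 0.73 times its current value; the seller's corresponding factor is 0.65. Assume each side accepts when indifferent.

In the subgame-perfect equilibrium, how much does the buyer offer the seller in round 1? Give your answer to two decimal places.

Work backward from the last round.
Round 6 (the seller proposes): the buyer will accept anything ≥ 0, so the seller offers 0 and keeps 300.
Round 5 (the buyer proposes): the seller can get 300 next round, worth 0.65 × 300 = 195 now; the buyer offers that and keeps 105.
Round 4 (the seller proposes): the buyer can get 105 next round, worth 0.73 × 105 = 76.65 now; the seller offers that and keeps 223.35.
Round 3 (the buyer proposes): the seller can get 223.35 next round, worth 0.65 × 223.35 = 145.1775 now, so the buyer offers 145.1775, keeping 154.8225.
Round 2 (the seller proposes): the buyer can get 154.8225 next round, worth 0.73 × 154.8225 = 113.020425 now, so the seller offers 113.020425, keeping 186.979575.
Round 1 (the buyer proposes): the seller can get 186.979575 next round, worth 0.65 × 186.979575 = 121.53672375 now; the buyer offers that and keeps 178.46327625.

121.54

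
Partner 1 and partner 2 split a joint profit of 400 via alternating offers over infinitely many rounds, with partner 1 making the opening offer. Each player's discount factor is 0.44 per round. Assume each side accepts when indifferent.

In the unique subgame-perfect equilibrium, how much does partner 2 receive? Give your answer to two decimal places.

122.22

When partner 1 proposes, partner 2 accepts any offer worth at least 0.44 times what partner 2 would get by proposing next round; and vice versa.
This gives x = 400 − 0.44y and y = 400 − 0.44x, where x and y are each side's share when it proposes.
Hence (1 − 0.44·0.44)x = 400(1 − 0.44), i.e. 0.8064·x = 224.
x ≈ 277.7778; partner 2's share is 400 − x ≈ 122.2222.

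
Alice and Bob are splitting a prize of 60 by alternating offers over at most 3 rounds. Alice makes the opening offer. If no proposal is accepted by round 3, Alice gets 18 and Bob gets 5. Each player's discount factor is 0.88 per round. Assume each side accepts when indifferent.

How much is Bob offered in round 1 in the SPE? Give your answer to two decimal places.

Round 3 (Alice proposes): Bob gets 5 if talks fail, so Alice offers 5 and keeps 55.
Round 2 (Bob proposes): Alice can get 55 next round, worth 0.88 × 55 = 48.4 now, so Bob offers 48.4, keeping 11.6.
Round 1 (Alice proposes): Bob can get 11.6 next round, worth 0.88 × 11.6 = 10.208 now, so Alice offers 10.208, keeping 49.792.

10.21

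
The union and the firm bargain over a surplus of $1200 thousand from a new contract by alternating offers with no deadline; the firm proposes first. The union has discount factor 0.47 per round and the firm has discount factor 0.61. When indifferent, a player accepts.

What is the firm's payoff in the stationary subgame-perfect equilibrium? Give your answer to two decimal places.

891.63

When the firm proposes, the union accepts any offer worth at least 0.47 times what the union would get by proposing next round; and vice versa.
This gives x = 1200 − 0.47y and y = 1200 − 0.61x, where x and y are each side's share when it proposes.
Hence (1 − 0.47·0.61)x = 1200(1 − 0.47), i.e. 0.7133·x = 636.
x ≈ 891.6305; the union's share is 1200 − x ≈ 308.3695.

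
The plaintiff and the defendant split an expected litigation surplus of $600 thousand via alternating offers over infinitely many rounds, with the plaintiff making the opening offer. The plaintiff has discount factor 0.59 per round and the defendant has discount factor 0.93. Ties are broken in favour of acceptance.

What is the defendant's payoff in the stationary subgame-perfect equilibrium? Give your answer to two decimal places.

506.94

Let x be the plaintiff's share when the plaintiff proposes and y be the defendant's share when the defendant proposes.
The defendant accepts iff offered ≥ 0.93·y, so x = 600 − 0.93y. Symmetrically y = 600 − 0.59x.
Substituting: x = 600 − 0.93(600 − 0.59x), giving x(1 − 0.59·0.93) = 600(1 − 0.93).
So x = 600 × 0.07 / 0.4513 ≈ 93.0645, and the defendant receives 600 − x ≈ 506.9355.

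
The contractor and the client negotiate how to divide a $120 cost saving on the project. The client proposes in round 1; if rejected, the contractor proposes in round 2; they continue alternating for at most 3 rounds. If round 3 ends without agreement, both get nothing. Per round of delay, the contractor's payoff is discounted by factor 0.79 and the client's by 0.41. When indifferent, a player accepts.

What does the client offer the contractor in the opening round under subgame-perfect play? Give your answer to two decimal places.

Round 3 (the client proposes): the contractor will accept anything ≥ 0, so the client offers 0 and keeps 120.
Round 2 (the contractor proposes): the client can get 120 next round, worth 0.41 × 120 = 49.2 now; the contractor offers that and keeps 70.8.
Round 1 (the client proposes): the contractor can get 70.8 next round, worth 0.79 × 70.8 = 55.932 now. The client offers 55.932 and keeps 120 − 55.932 = 64.068.

55.93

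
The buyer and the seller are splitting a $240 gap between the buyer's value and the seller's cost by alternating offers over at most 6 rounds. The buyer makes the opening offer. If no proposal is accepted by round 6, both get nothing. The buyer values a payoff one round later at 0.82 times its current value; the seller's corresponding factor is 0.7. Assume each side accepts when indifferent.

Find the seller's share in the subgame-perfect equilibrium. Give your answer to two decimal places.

Round 6 (the seller proposes): the buyer will accept anything ≥ 0, so the seller offers 0 and keeps 240.
Round 5 (the buyer proposes): the seller can get 240 next round, worth 0.7 × 240 = 168 now, so the buyer offers 168, keeping 72.
Round 4 (the seller proposes): the buyer can get 72 next round, worth 0.82 × 72 = 59.04 now; the seller offers that and keeps 180.96.
Round 3 (the buyer proposes): the seller can get 180.96 next round, worth 0.7 × 180.96 = 126.672 now, so the buyer offers 126.672, keeping 113.328.
Round 2 (the seller proposes): the buyer can get 113.328 next round, worth 0.82 × 113.328 = 92.92896 now; the seller offers that and keeps 147.07104.
Round 1 (the buyer proposes): the seller can get 147.07104 next round, worth 0.7 × 147.07104 = 102.949728 now. The buyer offers 102.949728 and keeps 240 − 102.949728 = 137.050272.

102.95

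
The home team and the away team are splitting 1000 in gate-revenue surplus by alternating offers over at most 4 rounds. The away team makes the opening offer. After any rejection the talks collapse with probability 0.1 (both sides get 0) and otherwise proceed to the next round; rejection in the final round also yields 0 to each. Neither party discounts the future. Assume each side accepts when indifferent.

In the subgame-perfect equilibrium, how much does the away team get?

By backward induction:
Round 4 (the home team proposes): the away team will accept anything ≥ 0, so the home team offers 0 and keeps 1000.
Round 3 (the away team proposes): rejecting gives the home team an expected 0.9 × 1000 = 900, so the away team offers 900, keeping 100.
Round 2 (the home team proposes): rejecting gives the away team an expected 0.9 × 100 = 90; the home team offers that and keeps 910.
Round 1 (the away team proposes): rejecting gives the home team an expected 0.9 × 910 = 819; the away team offers that and keeps 181.

181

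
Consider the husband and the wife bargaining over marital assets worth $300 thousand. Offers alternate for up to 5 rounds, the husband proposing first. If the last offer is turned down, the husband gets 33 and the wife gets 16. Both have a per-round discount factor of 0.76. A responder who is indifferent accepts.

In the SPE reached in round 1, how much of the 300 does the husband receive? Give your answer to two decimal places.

208.34

Round 5 (the husband proposes): the wife gets 16 if talks fail, so the husband offers 16 and keeps 284.
Round 4 (the wife proposes): the husband can get 284 next round, worth 0.76 × 284 = 215.84 now. The wife offers 215.84 and keeps 300 − 215.84 = 84.16.
Round 3 (the husband proposes): the wife can get 84.16 next round, worth 0.76 × 84.16 = 63.9616 now. The husband offers 63.9616 and keeps 300 − 63.9616 = 236.0384.
Round 2 (the wife proposes): the husband can get 236.0384 next round, worth 0.76 × 236.0384 = 179.389184 now; the wife offers that and keeps 120.610816.
Round 1 (the husband proposes): the wife can get 120.610816 next round, worth 0.76 × 120.610816 = 91.66422016 now, so the husband offers 91.66422016, keeping 208.33577984.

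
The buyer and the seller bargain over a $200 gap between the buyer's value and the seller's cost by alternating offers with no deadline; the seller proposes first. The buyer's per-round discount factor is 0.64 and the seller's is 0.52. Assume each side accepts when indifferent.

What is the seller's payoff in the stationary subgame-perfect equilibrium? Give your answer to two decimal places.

107.91

In a stationary SPE each proposer offers the other exactly their discounted continuation value.
If the seller keeps x when proposing and the buyer keeps y when proposing, then x = 200 − 0.64y and y = 200 − 0.52x.
Solving: x = 200(1 − 0.64) / (1 − 0.52·0.64) = 72 / 0.6672 ≈ 107.9137.
The buyer gets 200 − 107.9137 ≈ 92.0863.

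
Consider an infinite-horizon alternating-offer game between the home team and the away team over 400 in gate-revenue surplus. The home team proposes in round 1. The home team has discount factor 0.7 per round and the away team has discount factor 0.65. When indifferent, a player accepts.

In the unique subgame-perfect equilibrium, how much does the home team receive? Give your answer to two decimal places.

In a stationary SPE each proposer offers the other exactly their discounted continuation value.
If the home team keeps x when proposing and the away team keeps y when proposing, then x = 400 − 0.65y and y = 400 − 0.7x.
Solving: x = 400(1 − 0.65) / (1 − 0.7·0.65) = 140 / 0.545 ≈ 256.8807.
The away team gets 400 − 256.8807 ≈ 143.1193.

256.88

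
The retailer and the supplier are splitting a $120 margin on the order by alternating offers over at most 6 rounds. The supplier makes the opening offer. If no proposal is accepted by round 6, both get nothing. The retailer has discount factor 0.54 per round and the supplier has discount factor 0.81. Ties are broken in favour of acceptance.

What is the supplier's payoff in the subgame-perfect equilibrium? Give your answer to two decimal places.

Round 6 (the retailer proposes): the supplier will accept anything ≥ 0, so the retailer offers 0 and keeps 120.
Round 5 (the supplier proposes): the retailer can get 120 next round, worth 0.54 × 120 = 64.8 now, so the supplier offers 64.8, keeping 55.2.
Round 4 (the retailer proposes): the supplier can get 55.2 next round, worth 0.81 × 55.2 = 44.712 now; the retailer offers that and keeps 75.288.
Round 3 (the supplier proposes): the retailer can get 75.288 next round, worth 0.54 × 75.288 = 40.65552 now; the supplier offers that and keeps 79.34448.
Round 2 (the retailer proposes): the supplier can get 79.34448 next round, worth 0.81 × 79.34448 = 64.2690288 now; the retailer offers that and keeps 55.7309712.
Round 1 (the supplier proposes): the retailer can get 55.7309712 next round, worth 0.54 × 55.7309712 = 30.094724448 now. The supplier offers 30.094724448 and keeps 120 − 30.094724448 = 89.905275552.

89.91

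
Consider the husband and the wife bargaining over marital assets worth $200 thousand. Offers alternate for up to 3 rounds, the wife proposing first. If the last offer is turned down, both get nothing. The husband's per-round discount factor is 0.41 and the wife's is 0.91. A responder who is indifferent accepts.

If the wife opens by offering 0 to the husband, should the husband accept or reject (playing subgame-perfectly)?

Reject

Round 3 (the wife proposes): the husband will accept anything ≥ 0, so the wife offers 0 and keeps 200.
Round 2 (the husband proposes): the wife can get 200 next round, worth 0.91 × 200 = 182 now, so the husband offers 182, keeping 18.
So by rejecting in round 1, the husband gets 18 next round, worth 0.41 × 18 = 7.38 now.
Offer 0 < 7.38, so the husband rejects.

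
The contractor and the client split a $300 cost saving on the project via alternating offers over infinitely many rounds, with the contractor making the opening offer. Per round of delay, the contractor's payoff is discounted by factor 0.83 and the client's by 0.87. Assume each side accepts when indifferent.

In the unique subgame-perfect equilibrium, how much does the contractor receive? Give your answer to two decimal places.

140.34

Let x be the contractor's share when the contractor proposes and y be the client's share when the client proposes.
The client accepts iff offered ≥ 0.87·y, so x = 300 − 0.87y. Symmetrically y = 300 − 0.83x.
Substituting: x = 300 − 0.87(300 − 0.83x), giving x(1 − 0.83·0.87) = 300(1 − 0.87).
So x = 300 × 0.13 / 0.2779 ≈ 140.3383, and the client receives 300 − x ≈ 159.6617.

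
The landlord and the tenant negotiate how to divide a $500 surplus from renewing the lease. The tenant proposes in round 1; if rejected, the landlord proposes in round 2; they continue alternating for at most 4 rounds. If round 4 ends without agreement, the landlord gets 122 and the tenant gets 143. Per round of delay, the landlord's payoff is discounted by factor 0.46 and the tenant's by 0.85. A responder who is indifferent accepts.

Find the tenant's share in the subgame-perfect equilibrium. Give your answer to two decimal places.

Work backward from the last round.
Round 4 (the landlord proposes): the tenant gets 143 if talks fail, so the landlord offers 143 and keeps 357.
Round 3 (the tenant proposes): the landlord can get 357 next round, worth 0.46 × 357 = 164.22 now; the tenant offers that and keeps 335.78.
Round 2 (the landlord proposes): the tenant can get 335.78 next round, worth 0.85 × 335.78 = 285.413 now, so the landlord offers 285.413, keeping 214.587.
Round 1 (the tenant proposes): the landlord can get 214.587 next round, worth 0.46 × 214.587 = 98.71002 now, so the tenant offers 98.71002, keeping 401.28998.

401.29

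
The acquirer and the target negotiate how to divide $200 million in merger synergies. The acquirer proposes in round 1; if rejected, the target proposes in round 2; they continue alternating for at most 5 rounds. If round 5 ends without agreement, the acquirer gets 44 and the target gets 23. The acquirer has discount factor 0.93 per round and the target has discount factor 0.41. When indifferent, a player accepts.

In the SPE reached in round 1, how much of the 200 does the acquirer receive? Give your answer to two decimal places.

188.73

Work backward from the last round.
Round 5 (the acquirer proposes): the target gets 23 if talks fail, so the acquirer offers 23 and keeps 177.
Round 4 (the target proposes): the acquirer can get 177 next round, worth 0.93 × 177 = 164.61 now. The target offers 164.61 and keeps 200 − 164.61 = 35.39.
Round 3 (the acquirer proposes): the target can get 35.39 next round, worth 0.41 × 35.39 = 14.5099 now. The acquirer offers 14.5099 and keeps 200 − 14.5099 = 185.4901.
Round 2 (the target proposes): the acquirer can get 185.4901 next round, worth 0.93 × 185.4901 = 172.505793 now, so the target offers 172.505793, keeping 27.494207.
Round 1 (the acquirer proposes): the target can get 27.494207 next round, worth 0.41 × 27.494207 = 11.27262487 now; the acquirer offers that and keeps 188.72737513.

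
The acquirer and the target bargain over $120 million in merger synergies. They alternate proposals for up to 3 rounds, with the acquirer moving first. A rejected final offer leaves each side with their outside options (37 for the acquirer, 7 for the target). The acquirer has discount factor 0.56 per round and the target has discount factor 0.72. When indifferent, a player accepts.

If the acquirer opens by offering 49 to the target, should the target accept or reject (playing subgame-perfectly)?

Accept

Round 3 (the acquirer proposes): the target gets 7 if talks fail, so the acquirer offers 7 and keeps 113.
Round 2 (the target proposes): the acquirer can get 113 next round, worth 0.56 × 113 = 63.28 now, so the target offers 63.28, keeping 56.72.
So by rejecting in round 1, the target gets 56.72 next round, worth 0.72 × 56.72 = 40.8384 now.
Offer 49 ≥ 40.8384, so the target accepts.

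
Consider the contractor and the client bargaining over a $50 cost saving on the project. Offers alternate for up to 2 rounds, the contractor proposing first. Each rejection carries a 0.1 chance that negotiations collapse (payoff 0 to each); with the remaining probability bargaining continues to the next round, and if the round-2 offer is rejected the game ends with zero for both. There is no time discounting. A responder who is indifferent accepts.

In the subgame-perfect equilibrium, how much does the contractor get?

By backward induction:
Round 2 (the client proposes): the contractor will accept anything ≥ 0, so the client offers 0 and keeps 50.
Round 1 (the contractor proposes): rejecting gives the client an expected 0.9 × 50 = 45, so the contractor offers 45, keeping 5.

5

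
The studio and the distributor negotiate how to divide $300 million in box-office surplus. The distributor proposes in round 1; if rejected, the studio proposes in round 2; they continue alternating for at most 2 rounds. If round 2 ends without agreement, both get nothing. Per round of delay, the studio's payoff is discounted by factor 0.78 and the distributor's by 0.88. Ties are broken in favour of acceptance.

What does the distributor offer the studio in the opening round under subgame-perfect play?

Round 2 (the studio proposes): the distributor will accept anything ≥ 0, so the studio offers 0 and keeps 300.
Round 1 (the distributor proposes): the studio can get 300 next round, worth 0.78 × 300 = 234 now. The distributor offers 234 and keeps 300 − 234 = 66.

234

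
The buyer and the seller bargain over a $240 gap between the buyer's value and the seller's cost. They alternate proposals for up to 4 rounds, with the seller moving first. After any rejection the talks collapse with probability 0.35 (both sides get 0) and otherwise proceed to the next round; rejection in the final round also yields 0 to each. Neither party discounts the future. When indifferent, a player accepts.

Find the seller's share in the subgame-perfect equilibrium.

119.49

By backward induction:
Round 4 (the buyer proposes): rejection yields 0 for the seller; the buyer offers 0 and keeps 240.
Round 3 (the seller proposes): rejecting gives the buyer an expected 0.65 × 240 = 156; the seller offers that and keeps 84.
Round 2 (the buyer proposes): rejecting gives the seller an expected 0.65 × 84 = 54.6; the buyer offers that and keeps 185.4.
Round 1 (the seller proposes): rejecting gives the buyer an expected 0.65 × 185.4 = 120.51; the seller offers that and keeps 119.49.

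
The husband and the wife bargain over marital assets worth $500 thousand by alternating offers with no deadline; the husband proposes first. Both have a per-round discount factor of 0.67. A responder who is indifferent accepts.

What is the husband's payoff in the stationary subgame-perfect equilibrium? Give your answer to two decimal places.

299.40

In a stationary SPE each proposer offers the other exactly their discounted continuation value.
If the husband keeps x when proposing and the wife keeps y when proposing, then x = 500 − 0.67y and y = 500 − 0.67x.
Solving: x = 500(1 − 0.67) / (1 − 0.67·0.67) = 165 / 0.5511 ≈ 299.4012.
The wife gets 500 − 299.4012 ≈ 200.5988.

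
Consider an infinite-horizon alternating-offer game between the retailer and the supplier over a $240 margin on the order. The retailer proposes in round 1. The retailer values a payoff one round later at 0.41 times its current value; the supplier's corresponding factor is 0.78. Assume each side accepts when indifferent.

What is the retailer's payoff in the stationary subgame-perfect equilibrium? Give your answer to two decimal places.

77.62

Let x be the retailer's share when the retailer proposes and y be the supplier's share when the supplier proposes.
The supplier accepts iff offered ≥ 0.78·y, so x = 240 − 0.78y. Symmetrically y = 240 − 0.41x.
Substituting: x = 240 − 0.78(240 − 0.41x), giving x(1 − 0.41·0.78) = 240(1 − 0.78).
So x = 240 × 0.22 / 0.6802 ≈ 77.6242, and the supplier receives 240 − x ≈ 162.3758.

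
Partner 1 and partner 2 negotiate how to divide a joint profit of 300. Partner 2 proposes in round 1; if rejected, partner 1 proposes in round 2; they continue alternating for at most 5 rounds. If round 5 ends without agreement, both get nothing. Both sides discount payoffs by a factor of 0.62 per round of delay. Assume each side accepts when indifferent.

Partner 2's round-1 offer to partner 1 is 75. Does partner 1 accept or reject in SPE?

Reject

Work out partner 1's continuation value if the offer is rejected.
Round 5 (partner 2 proposes): rejection yields 0 for partner 1; partner 2 offers 0 and keeps 300.
Round 4 (partner 1 proposes): partner 2 can get 300 next round, worth 0.62 × 300 = 186 now. Partner 1 offers 186 and keeps 300 − 186 = 114.
Round 3 (partner 2 proposes): partner 1 can get 114 next round, worth 0.62 × 114 = 70.68 now; partner 2 offers that and keeps 229.32.
Round 2 (partner 1 proposes): partner 2 can get 229.32 next round, worth 0.62 × 229.32 = 142.1784 now; partner 1 offers that and keeps 157.8216.
So by rejecting in round 1, partner 1 gets 157.8216 next round, worth 0.62 × 157.8216 = 97.849392 now.
Offer 75 < 97.849392, so partner 1 rejects.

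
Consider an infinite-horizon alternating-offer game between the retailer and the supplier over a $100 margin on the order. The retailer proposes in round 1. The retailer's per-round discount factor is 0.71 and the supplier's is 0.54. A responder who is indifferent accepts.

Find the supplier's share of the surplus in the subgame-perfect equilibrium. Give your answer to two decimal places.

25.40

In a stationary SPE each proposer offers the other exactly their discounted continuation value.
If the retailer keeps x when proposing and the supplier keeps y when proposing, then x = 100 − 0.54y and y = 100 − 0.71x.
Solving: x = 100(1 − 0.54) / (1 − 0.71·0.54) = 46 / 0.6166 ≈ 74.6027.
The supplier gets 100 − 74.6027 ≈ 25.3973.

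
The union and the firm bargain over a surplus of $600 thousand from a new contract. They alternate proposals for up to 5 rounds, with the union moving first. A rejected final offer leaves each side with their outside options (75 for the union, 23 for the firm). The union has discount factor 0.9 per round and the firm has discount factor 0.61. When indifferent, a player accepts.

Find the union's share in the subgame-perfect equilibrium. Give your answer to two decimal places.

536.37

Round 5 (the union proposes): the firm gets 23 if talks fail, so the union offers 23 and keeps 577.
Round 4 (the firm proposes): the union can get 577 next round, worth 0.9 × 577 = 519.3 now, so the firm offers 519.3, keeping 80.7.
Round 3 (the union proposes): the firm can get 80.7 next round, worth 0.61 × 80.7 = 49.227 now. The union offers 49.227 and keeps 600 − 49.227 = 550.773.
Round 2 (the firm proposes): the union can get 550.773 next round, worth 0.9 × 550.773 = 495.6957 now; the firm offers that and keeps 104.3043.
Round 1 (the union proposes): the firm can get 104.3043 next round, worth 0.61 × 104.3043 = 63.625623 now, so the union offers 63.625623, keeping 536.374377.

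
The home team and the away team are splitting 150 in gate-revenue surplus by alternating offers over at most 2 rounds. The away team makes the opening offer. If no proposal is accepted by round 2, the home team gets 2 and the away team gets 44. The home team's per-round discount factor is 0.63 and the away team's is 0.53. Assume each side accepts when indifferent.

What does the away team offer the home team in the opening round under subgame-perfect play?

66.78

Round 2 (the home team proposes): the away team gets 44 if talks fail, so the home team offers 44 and keeps 106.
Round 1 (the away team proposes): the home team can get 106 next round, worth 0.63 × 106 = 66.78 now. The away team offers 66.78 and keeps 150 − 66.78 = 83.22.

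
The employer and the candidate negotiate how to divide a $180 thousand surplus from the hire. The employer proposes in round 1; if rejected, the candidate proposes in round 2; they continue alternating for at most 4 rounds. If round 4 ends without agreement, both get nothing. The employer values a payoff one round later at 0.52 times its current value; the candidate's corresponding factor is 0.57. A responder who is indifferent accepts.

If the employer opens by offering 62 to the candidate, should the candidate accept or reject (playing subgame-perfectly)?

Reject

Round 4 (the candidate proposes): rejection yields 0 for the employer; the candidate offers 0 and keeps 180.
Round 3 (the employer proposes): the candidate can get 180 next round, worth 0.57 × 180 = 102.6 now. The employer offers 102.6 and keeps 180 − 102.6 = 77.4.
Round 2 (the candidate proposes): the employer can get 77.4 next round, worth 0.52 × 77.4 = 40.248 now. The candidate offers 40.248 and keeps 180 − 40.248 = 139.752.
So by rejecting in round 1, the candidate gets 139.752 next round, worth 0.57 × 139.752 = 79.65864 now.
Offer 62 < 79.65864, so the candidate rejects.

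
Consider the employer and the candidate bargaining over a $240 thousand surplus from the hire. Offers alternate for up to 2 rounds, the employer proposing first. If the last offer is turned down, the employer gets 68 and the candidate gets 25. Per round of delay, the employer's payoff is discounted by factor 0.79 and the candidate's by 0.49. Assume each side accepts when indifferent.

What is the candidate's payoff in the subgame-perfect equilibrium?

84.28

Round 2 (the candidate proposes): the employer gets 68 if talks fail, so the candidate offers 68 and keeps 172.
Round 1 (the employer proposes): the candidate can get 172 next round, worth 0.49 × 172 = 84.28 now. The employer offers 84.28 and keeps 240 − 84.28 = 155.72.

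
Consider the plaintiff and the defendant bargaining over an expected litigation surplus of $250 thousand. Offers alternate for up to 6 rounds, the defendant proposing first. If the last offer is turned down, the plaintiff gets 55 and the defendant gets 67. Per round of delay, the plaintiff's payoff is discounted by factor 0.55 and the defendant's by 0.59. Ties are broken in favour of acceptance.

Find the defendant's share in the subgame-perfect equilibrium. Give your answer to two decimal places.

Solve by backward induction from round 6.
Round 6 (the plaintiff proposes): the defendant gets 67 if talks fail, so the plaintiff offers 67 and keeps 183.
Round 5 (the defendant proposes): the plaintiff can get 183 next round, worth 0.55 × 183 = 100.65 now, so the defendant offers 100.65, keeping 149.35.
Round 4 (the plaintiff proposes): the defendant can get 149.35 next round, worth 0.59 × 149.35 = 88.1165 now; the plaintiff offers that and keeps 161.8835.
Round 3 (the defendant proposes): the plaintiff can get 161.8835 next round, worth 0.55 × 161.8835 = 89.035925 now, so the defendant offers 89.035925, keeping 160.964075.
Round 2 (the plaintiff proposes): the defendant can get 160.964075 next round, worth 0.59 × 160.964075 = 94.96880425 now. The plaintiff offers 94.96880425 and keeps 250 − 94.96880425 = 155.03119575.
Round 1 (the defendant proposes): the plaintiff can get 155.03119575 next round, worth 0.55 × 155.03119575 = 85.2671576625 now. The defendant offers 85.2671576625 and keeps 250 − 85.2671576625 = 164.7328423375.

164.73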